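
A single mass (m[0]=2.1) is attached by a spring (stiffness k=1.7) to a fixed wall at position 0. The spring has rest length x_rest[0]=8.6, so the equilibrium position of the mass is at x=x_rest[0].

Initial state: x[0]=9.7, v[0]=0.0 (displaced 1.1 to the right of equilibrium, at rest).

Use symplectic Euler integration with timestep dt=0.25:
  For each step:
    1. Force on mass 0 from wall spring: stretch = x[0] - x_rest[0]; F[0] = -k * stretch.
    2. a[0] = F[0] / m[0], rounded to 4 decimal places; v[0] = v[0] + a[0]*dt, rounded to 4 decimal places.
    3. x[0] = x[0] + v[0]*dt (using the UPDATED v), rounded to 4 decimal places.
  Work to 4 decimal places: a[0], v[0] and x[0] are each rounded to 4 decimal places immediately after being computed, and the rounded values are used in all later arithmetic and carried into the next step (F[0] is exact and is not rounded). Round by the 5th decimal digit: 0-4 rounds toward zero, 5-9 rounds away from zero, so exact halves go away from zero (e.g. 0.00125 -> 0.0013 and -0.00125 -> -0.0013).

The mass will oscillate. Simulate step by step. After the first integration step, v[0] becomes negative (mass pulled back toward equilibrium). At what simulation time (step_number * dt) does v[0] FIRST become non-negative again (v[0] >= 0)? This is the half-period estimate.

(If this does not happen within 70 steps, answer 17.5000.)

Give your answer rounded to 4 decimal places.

Answer: 3.5000

Derivation:
Step 0: x=[9.7000] v=[0.0000]
Step 1: x=[9.6444] v=[-0.2226]
Step 2: x=[9.5359] v=[-0.4340]
Step 3: x=[9.3801] v=[-0.6234]
Step 4: x=[9.1848] v=[-0.7813]
Step 5: x=[8.9599] v=[-0.8997]
Step 6: x=[8.7168] v=[-0.9725]
Step 7: x=[8.4678] v=[-0.9962]
Step 8: x=[8.2254] v=[-0.9695]
Step 9: x=[8.0020] v=[-0.8937]
Step 10: x=[7.8088] v=[-0.7727]
Step 11: x=[7.6557] v=[-0.6126]
Step 12: x=[7.5503] v=[-0.4215]
Step 13: x=[7.4980] v=[-0.2091]
Step 14: x=[7.5015] v=[0.0139]
First v>=0 after going negative at step 14, time=3.5000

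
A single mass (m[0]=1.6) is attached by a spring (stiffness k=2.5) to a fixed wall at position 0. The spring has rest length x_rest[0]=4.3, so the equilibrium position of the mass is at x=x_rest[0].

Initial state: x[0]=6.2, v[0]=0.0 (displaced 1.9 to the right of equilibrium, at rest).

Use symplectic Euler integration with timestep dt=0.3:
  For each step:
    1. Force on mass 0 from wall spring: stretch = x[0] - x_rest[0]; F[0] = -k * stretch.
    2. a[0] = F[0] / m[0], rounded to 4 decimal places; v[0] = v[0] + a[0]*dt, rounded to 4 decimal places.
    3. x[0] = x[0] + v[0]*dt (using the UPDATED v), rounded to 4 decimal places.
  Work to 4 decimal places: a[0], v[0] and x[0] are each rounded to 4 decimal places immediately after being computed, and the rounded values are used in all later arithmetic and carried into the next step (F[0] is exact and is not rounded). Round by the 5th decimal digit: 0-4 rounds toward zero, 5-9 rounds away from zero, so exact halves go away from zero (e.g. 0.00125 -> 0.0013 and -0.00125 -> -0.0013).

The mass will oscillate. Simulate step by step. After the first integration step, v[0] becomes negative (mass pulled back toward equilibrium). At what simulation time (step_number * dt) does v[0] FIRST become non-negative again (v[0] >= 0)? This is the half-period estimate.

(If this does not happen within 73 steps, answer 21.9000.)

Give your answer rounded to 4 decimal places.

Step 0: x=[6.2000] v=[0.0000]
Step 1: x=[5.9328] v=[-0.8906]
Step 2: x=[5.4360] v=[-1.6560]
Step 3: x=[4.7795] v=[-2.1885]
Step 4: x=[4.0555] v=[-2.4133]
Step 5: x=[3.3659] v=[-2.2987]
Step 6: x=[2.8076] v=[-1.8609]
Step 7: x=[2.4592] v=[-1.1613]
Step 8: x=[2.3697] v=[-0.2984]
Step 9: x=[2.5516] v=[0.6064]
First v>=0 after going negative at step 9, time=2.7000

Answer: 2.7000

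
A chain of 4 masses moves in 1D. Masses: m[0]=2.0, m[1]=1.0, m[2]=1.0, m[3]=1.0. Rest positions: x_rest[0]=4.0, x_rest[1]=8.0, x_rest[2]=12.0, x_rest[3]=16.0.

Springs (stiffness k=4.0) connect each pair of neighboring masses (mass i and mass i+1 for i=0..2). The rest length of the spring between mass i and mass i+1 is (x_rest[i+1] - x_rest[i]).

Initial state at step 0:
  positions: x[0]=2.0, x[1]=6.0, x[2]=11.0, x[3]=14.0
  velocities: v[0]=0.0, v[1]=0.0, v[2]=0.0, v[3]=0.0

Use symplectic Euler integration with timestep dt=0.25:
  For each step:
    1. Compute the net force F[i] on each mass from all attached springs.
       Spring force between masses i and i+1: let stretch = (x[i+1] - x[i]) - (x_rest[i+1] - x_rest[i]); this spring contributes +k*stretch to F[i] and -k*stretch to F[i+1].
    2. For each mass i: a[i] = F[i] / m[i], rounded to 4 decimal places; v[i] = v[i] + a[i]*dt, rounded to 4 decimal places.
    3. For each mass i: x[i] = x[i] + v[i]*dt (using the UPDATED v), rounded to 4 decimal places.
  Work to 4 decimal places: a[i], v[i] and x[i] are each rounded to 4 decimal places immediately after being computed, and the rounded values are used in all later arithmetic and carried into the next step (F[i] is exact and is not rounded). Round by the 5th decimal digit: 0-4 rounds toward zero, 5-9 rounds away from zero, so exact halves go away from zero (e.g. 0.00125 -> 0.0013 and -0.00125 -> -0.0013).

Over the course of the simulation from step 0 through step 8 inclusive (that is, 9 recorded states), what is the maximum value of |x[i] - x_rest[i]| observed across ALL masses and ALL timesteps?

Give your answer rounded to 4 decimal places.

Answer: 2.4219

Derivation:
Step 0: x=[2.0000 6.0000 11.0000 14.0000] v=[0.0000 0.0000 0.0000 0.0000]
Step 1: x=[2.0000 6.2500 10.5000 14.2500] v=[0.0000 1.0000 -2.0000 1.0000]
Step 2: x=[2.0313 6.5000 9.8750 14.5625] v=[0.1250 1.0000 -2.5000 1.2500]
Step 3: x=[2.1212 6.4766 9.5781 14.7031] v=[0.3594 -0.0937 -1.1875 0.5625]
Step 4: x=[2.2555 6.1397 9.7871 14.5625] v=[0.5371 -1.3476 0.8360 -0.5625]
Step 5: x=[2.3753 5.7436 10.2781 14.2280] v=[0.4792 -1.5844 1.9640 -1.3379]
Step 6: x=[2.4162 5.6391 10.6230 13.9061] v=[0.1634 -0.4182 1.3794 -1.2878]
Step 7: x=[2.3599 5.9748 10.5427 13.7634] v=[-0.2252 1.3428 -0.3214 -0.5709]
Step 8: x=[2.2555 6.5488 10.1256 13.8155] v=[-0.4178 2.2958 -1.6686 0.2084]
Max displacement = 2.4219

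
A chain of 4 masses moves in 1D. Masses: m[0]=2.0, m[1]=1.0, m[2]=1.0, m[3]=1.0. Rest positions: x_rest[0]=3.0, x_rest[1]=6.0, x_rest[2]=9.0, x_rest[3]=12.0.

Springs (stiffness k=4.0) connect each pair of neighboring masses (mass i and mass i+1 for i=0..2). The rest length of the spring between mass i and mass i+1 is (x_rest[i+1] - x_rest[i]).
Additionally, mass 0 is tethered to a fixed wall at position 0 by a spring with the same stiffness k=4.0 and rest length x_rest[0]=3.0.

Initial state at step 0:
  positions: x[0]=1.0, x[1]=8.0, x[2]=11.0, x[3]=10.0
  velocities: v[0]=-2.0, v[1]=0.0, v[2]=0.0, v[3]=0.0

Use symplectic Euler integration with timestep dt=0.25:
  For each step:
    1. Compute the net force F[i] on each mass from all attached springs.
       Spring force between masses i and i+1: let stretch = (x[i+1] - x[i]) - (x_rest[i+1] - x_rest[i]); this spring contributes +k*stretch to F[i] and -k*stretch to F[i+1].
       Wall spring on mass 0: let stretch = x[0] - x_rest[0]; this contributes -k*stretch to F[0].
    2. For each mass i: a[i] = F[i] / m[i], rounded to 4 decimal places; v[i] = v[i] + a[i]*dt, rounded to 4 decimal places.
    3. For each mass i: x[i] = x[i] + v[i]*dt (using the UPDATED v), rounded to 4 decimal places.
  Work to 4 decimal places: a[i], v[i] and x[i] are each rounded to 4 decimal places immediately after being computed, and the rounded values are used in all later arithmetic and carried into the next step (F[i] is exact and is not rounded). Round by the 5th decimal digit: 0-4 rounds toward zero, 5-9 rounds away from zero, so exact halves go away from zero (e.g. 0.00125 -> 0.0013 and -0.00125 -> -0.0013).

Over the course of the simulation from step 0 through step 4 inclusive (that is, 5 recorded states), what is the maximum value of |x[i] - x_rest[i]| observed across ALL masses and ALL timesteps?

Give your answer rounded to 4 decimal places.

Step 0: x=[1.0000 8.0000 11.0000 10.0000] v=[-2.0000 0.0000 0.0000 0.0000]
Step 1: x=[1.2500 7.0000 10.0000 11.0000] v=[1.0000 -4.0000 -4.0000 4.0000]
Step 2: x=[2.0625 5.3125 8.5000 12.5000] v=[3.2500 -6.7500 -6.0000 6.0000]
Step 3: x=[3.0235 3.6094 7.2031 13.7500] v=[3.8438 -6.8125 -5.1875 5.0000]
Step 4: x=[3.6798 2.6582 6.6445 14.1133] v=[2.6250 -3.8047 -2.2343 1.4531]
Max displacement = 3.3418

Answer: 3.3418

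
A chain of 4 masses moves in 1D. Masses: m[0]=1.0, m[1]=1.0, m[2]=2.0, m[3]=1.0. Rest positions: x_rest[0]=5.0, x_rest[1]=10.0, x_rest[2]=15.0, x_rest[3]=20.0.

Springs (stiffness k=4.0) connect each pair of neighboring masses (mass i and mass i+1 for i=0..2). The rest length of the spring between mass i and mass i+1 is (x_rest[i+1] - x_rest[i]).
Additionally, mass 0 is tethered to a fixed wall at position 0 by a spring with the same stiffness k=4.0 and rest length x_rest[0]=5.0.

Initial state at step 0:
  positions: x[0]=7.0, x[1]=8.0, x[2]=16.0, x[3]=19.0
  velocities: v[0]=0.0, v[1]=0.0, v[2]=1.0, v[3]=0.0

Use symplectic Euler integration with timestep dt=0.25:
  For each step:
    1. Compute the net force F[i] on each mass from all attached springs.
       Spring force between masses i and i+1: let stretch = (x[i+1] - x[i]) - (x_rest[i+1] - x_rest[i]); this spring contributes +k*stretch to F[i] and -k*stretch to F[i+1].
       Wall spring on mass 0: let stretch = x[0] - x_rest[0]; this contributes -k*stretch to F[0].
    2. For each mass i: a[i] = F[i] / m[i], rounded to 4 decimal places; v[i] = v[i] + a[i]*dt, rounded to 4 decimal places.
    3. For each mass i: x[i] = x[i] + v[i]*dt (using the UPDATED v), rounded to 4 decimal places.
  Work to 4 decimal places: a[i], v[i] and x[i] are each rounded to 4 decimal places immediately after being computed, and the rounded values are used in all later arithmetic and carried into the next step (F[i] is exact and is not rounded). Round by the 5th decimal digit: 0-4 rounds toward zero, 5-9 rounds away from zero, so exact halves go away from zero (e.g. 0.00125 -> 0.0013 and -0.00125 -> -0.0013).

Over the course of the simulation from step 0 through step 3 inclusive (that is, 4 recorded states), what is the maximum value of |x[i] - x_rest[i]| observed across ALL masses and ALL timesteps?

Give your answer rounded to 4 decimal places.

Step 0: x=[7.0000 8.0000 16.0000 19.0000] v=[0.0000 0.0000 1.0000 0.0000]
Step 1: x=[5.5000 9.7500 15.6250 19.5000] v=[-6.0000 7.0000 -1.5000 2.0000]
Step 2: x=[3.6875 11.9063 15.0000 20.2813] v=[-7.2500 8.6250 -2.5000 3.1250]
Step 3: x=[3.0078 12.7813 14.6485 20.9922] v=[-2.7187 3.4999 -1.4062 2.8437]
Max displacement = 2.7813

Answer: 2.7813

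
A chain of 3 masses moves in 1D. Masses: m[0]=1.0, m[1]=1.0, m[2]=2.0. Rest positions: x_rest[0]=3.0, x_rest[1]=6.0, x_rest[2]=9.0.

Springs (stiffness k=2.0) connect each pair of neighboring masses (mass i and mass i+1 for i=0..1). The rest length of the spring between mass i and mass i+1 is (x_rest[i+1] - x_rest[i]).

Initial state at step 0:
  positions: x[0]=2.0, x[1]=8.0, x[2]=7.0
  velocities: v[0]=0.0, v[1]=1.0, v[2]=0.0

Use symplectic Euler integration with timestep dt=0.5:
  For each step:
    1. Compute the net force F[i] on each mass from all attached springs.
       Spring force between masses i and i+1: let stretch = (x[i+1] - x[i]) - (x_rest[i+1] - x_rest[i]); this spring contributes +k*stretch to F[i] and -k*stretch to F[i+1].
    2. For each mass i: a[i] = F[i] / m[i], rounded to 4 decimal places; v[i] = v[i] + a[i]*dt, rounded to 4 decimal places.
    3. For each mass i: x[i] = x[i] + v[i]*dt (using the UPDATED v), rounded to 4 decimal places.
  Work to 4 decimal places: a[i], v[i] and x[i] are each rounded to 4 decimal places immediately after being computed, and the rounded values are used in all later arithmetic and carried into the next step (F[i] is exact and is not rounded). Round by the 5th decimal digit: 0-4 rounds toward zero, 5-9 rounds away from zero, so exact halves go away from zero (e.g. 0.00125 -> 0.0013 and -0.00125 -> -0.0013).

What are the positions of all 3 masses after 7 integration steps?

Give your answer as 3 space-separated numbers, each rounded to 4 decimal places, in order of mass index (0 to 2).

Step 0: x=[2.0000 8.0000 7.0000] v=[0.0000 1.0000 0.0000]
Step 1: x=[3.5000 5.0000 8.0000] v=[3.0000 -6.0000 2.0000]
Step 2: x=[4.2500 2.7500 9.0000] v=[1.5000 -4.5000 2.0000]
Step 3: x=[2.7500 4.3750 9.1875] v=[-3.0000 3.2500 0.3750]
Step 4: x=[0.5625 7.5938 8.9219] v=[-4.3750 6.4375 -0.5313]
Step 5: x=[0.3907 7.9610 9.0743] v=[-0.3437 0.7343 0.3047]
Step 6: x=[2.5040 5.0997 9.6984] v=[4.2266 -5.7227 1.2481]
Step 7: x=[4.4152 3.2399 9.9228] v=[3.8223 -3.7197 0.4488]

Answer: 4.4152 3.2399 9.9228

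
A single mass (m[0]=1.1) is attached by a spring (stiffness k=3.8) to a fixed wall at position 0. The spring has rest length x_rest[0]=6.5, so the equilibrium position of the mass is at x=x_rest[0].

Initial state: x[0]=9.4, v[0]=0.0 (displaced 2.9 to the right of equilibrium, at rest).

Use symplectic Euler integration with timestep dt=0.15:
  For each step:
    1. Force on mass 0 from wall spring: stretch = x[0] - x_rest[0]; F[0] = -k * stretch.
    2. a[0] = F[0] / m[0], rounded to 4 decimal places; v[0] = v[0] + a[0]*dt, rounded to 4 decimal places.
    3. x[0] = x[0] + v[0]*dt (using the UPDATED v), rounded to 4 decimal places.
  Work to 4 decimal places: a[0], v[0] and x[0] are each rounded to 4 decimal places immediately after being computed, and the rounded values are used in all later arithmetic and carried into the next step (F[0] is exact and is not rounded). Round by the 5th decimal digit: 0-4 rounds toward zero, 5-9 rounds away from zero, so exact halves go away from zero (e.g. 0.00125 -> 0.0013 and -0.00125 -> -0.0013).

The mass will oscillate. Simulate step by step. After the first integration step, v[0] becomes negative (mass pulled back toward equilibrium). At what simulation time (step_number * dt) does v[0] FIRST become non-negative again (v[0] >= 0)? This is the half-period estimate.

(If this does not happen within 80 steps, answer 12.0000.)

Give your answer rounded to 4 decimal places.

Step 0: x=[9.4000] v=[0.0000]
Step 1: x=[9.1746] v=[-1.5027]
Step 2: x=[8.7413] v=[-2.8886]
Step 3: x=[8.1338] v=[-4.0500]
Step 4: x=[7.3993] v=[-4.8966]
Step 5: x=[6.5949] v=[-5.3626]
Step 6: x=[5.7831] v=[-5.4118]
Step 7: x=[5.0271] v=[-5.0403]
Step 8: x=[4.3855] v=[-4.2771]
Step 9: x=[3.9083] v=[-3.1814]
Step 10: x=[3.6325] v=[-1.8384]
Step 11: x=[3.5796] v=[-0.3525]
Step 12: x=[3.7537] v=[1.1608]
First v>=0 after going negative at step 12, time=1.8000

Answer: 1.8000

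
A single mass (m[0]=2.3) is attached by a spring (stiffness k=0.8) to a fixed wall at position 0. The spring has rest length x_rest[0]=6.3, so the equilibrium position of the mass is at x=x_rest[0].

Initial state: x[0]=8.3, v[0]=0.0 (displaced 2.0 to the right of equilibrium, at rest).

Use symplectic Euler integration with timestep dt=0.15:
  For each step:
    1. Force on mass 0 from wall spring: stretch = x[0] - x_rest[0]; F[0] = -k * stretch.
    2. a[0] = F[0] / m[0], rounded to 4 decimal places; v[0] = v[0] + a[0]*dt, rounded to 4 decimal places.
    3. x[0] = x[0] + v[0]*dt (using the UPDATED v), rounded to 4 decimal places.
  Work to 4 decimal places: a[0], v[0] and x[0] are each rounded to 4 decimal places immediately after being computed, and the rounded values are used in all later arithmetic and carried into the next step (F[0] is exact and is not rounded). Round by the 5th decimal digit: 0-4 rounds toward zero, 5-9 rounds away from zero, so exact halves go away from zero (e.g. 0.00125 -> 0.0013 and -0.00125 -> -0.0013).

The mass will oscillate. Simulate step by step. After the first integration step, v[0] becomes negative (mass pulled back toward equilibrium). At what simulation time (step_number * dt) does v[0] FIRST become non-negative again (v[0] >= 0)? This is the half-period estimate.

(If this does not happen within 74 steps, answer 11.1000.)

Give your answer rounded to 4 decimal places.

Answer: 5.4000

Derivation:
Step 0: x=[8.3000] v=[0.0000]
Step 1: x=[8.2843] v=[-0.1044]
Step 2: x=[8.2531] v=[-0.2079]
Step 3: x=[8.2066] v=[-0.3098]
Step 4: x=[8.1452] v=[-0.4093]
Step 5: x=[8.0694] v=[-0.5056]
Step 6: x=[7.9797] v=[-0.5979]
Step 7: x=[7.8769] v=[-0.6855]
Step 8: x=[7.7617] v=[-0.7678]
Step 9: x=[7.6351] v=[-0.8441]
Step 10: x=[7.4980] v=[-0.9138]
Step 11: x=[7.3516] v=[-0.9763]
Step 12: x=[7.1969] v=[-1.0312]
Step 13: x=[7.0352] v=[-1.0780]
Step 14: x=[6.8677] v=[-1.1164]
Step 15: x=[6.6958] v=[-1.1460]
Step 16: x=[6.5208] v=[-1.1667]
Step 17: x=[6.3441] v=[-1.1782]
Step 18: x=[6.1670] v=[-1.1805]
Step 19: x=[5.9910] v=[-1.1736]
Step 20: x=[5.8174] v=[-1.1575]
Step 21: x=[5.6476] v=[-1.1323]
Step 22: x=[5.4829] v=[-1.0983]
Step 23: x=[5.3245] v=[-1.0557]
Step 24: x=[5.1738] v=[-1.0048]
Step 25: x=[5.0319] v=[-0.9460]
Step 26: x=[4.8999] v=[-0.8798]
Step 27: x=[4.7789] v=[-0.8068]
Step 28: x=[4.6698] v=[-0.7274]
Step 29: x=[4.5734] v=[-0.6424]
Step 30: x=[4.4906] v=[-0.5523]
Step 31: x=[4.4219] v=[-0.4579]
Step 32: x=[4.3679] v=[-0.3599]
Step 33: x=[4.3290] v=[-0.2591]
Step 34: x=[4.3056] v=[-0.1563]
Step 35: x=[4.2978] v=[-0.0522]
Step 36: x=[4.3056] v=[0.0523]
First v>=0 after going negative at step 36, time=5.4000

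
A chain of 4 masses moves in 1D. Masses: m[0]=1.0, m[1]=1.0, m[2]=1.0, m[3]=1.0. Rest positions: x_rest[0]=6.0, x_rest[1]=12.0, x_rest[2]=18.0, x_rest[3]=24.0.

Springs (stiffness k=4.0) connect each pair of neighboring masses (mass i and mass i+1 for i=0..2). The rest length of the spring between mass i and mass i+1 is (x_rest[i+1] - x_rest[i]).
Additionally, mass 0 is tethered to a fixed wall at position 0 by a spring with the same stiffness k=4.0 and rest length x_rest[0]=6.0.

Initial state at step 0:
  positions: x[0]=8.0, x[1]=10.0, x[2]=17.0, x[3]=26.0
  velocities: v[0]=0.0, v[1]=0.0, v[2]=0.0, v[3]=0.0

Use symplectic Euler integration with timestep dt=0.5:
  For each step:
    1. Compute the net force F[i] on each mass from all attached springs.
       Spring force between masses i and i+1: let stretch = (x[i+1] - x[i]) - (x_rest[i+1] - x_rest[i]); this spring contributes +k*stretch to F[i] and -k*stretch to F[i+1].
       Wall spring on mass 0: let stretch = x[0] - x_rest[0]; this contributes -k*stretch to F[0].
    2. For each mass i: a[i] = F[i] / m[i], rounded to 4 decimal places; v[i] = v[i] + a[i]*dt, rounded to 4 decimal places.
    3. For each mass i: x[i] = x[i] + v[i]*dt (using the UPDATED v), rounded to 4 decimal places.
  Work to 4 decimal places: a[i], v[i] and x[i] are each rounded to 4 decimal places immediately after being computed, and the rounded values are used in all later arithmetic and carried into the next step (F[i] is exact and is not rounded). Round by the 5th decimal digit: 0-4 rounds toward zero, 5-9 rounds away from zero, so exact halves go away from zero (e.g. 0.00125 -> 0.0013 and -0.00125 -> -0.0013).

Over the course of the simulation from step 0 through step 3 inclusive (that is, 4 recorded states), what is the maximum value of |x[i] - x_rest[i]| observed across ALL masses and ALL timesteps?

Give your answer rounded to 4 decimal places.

Step 0: x=[8.0000 10.0000 17.0000 26.0000] v=[0.0000 0.0000 0.0000 0.0000]
Step 1: x=[2.0000 15.0000 19.0000 23.0000] v=[-12.0000 10.0000 4.0000 -6.0000]
Step 2: x=[7.0000 11.0000 21.0000 22.0000] v=[10.0000 -8.0000 4.0000 -2.0000]
Step 3: x=[9.0000 13.0000 14.0000 26.0000] v=[4.0000 4.0000 -14.0000 8.0000]
Max displacement = 4.0000

Answer: 4.0000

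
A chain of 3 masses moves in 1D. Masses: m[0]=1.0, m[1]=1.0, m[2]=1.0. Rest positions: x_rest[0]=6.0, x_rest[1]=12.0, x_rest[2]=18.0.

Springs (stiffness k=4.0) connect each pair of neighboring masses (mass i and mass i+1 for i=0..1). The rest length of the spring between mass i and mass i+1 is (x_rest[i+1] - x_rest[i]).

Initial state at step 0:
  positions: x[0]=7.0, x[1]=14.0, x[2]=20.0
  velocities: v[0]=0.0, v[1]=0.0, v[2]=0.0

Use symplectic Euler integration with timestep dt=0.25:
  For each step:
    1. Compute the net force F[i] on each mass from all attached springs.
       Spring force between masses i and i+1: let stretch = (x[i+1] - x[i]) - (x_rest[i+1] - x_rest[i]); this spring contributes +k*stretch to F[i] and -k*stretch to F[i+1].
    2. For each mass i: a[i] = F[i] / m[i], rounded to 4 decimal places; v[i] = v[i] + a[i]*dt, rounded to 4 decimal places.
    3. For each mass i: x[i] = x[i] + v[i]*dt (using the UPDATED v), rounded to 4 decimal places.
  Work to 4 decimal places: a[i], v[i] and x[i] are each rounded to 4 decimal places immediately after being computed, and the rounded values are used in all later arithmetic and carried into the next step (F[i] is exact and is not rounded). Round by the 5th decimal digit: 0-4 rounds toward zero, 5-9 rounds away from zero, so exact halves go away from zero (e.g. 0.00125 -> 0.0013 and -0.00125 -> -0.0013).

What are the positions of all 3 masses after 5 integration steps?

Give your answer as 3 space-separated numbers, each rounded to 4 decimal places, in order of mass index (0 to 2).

Answer: 8.1104 13.7451 19.1445

Derivation:
Step 0: x=[7.0000 14.0000 20.0000] v=[0.0000 0.0000 0.0000]
Step 1: x=[7.2500 13.7500 20.0000] v=[1.0000 -1.0000 0.0000]
Step 2: x=[7.6250 13.4375 19.9375] v=[1.5000 -1.2500 -0.2500]
Step 3: x=[7.9531 13.2969 19.7500] v=[1.3125 -0.5625 -0.7500]
Step 4: x=[8.1172 13.4336 19.4492] v=[0.6563 0.5468 -1.2031]
Step 5: x=[8.1104 13.7451 19.1445] v=[-0.0273 1.2460 -1.2187]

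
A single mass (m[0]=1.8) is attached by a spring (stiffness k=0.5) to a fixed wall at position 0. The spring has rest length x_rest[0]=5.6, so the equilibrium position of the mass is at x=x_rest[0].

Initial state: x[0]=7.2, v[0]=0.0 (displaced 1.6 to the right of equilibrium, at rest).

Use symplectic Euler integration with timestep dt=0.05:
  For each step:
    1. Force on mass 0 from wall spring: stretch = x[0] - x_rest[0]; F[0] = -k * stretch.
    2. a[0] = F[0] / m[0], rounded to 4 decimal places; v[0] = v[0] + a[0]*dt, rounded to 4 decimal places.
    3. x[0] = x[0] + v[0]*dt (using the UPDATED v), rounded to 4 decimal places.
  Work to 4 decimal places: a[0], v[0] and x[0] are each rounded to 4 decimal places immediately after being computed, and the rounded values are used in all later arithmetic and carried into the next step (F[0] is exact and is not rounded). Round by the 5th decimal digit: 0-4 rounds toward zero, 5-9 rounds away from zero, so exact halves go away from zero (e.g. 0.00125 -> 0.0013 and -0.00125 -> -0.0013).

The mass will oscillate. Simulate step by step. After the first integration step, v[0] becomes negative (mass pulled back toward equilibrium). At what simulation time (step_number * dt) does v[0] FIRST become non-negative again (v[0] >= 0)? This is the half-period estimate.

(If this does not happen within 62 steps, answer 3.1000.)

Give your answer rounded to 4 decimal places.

Answer: 3.1000

Derivation:
Step 0: x=[7.2000] v=[0.0000]
Step 1: x=[7.1989] v=[-0.0222]
Step 2: x=[7.1967] v=[-0.0444]
Step 3: x=[7.1934] v=[-0.0666]
Step 4: x=[7.1890] v=[-0.0887]
Step 5: x=[7.1835] v=[-0.1108]
Step 6: x=[7.1769] v=[-0.1328]
Step 7: x=[7.1692] v=[-0.1547]
Step 8: x=[7.1604] v=[-0.1765]
Step 9: x=[7.1505] v=[-0.1982]
Step 10: x=[7.1395] v=[-0.2197]
Step 11: x=[7.1274] v=[-0.2411]
Step 12: x=[7.1143] v=[-0.2623]
Step 13: x=[7.1001] v=[-0.2833]
Step 14: x=[7.0849] v=[-0.3041]
Step 15: x=[7.0687] v=[-0.3247]
Step 16: x=[7.0514] v=[-0.3451]
Step 17: x=[7.0331] v=[-0.3653]
Step 18: x=[7.0138] v=[-0.3852]
Step 19: x=[6.9936] v=[-0.4048]
Step 20: x=[6.9724] v=[-0.4242]
Step 21: x=[6.9502] v=[-0.4433]
Step 22: x=[6.9271] v=[-0.4621]
Step 23: x=[6.9031] v=[-0.4805]
Step 24: x=[6.8782] v=[-0.4986]
Step 25: x=[6.8524] v=[-0.5164]
Step 26: x=[6.8257] v=[-0.5338]
Step 27: x=[6.7982] v=[-0.5508]
Step 28: x=[6.7698] v=[-0.5674]
Step 29: x=[6.7406] v=[-0.5836]
Step 30: x=[6.7106] v=[-0.5994]
Step 31: x=[6.6799] v=[-0.6148]
Step 32: x=[6.6484] v=[-0.6298]
Step 33: x=[6.6162] v=[-0.6444]
Step 34: x=[6.5833] v=[-0.6585]
Step 35: x=[6.5497] v=[-0.6722]
Step 36: x=[6.5154] v=[-0.6854]
Step 37: x=[6.4805] v=[-0.6981]
Step 38: x=[6.4450] v=[-0.7103]
Step 39: x=[6.4089] v=[-0.7220]
Step 40: x=[6.3722] v=[-0.7332]
Step 41: x=[6.3350] v=[-0.7439]
Step 42: x=[6.2973] v=[-0.7541]
Step 43: x=[6.2591] v=[-0.7638]
Step 44: x=[6.2205] v=[-0.7730]
Step 45: x=[6.1814] v=[-0.7816]
Step 46: x=[6.1419] v=[-0.7897]
Step 47: x=[6.1020] v=[-0.7972]
Step 48: x=[6.0618] v=[-0.8042]
Step 49: x=[6.0213] v=[-0.8106]
Step 50: x=[5.9805] v=[-0.8165]
Step 51: x=[5.9394] v=[-0.8218]
Step 52: x=[5.8981] v=[-0.8265]
Step 53: x=[5.8566] v=[-0.8306]
Step 54: x=[5.8149] v=[-0.8342]
Step 55: x=[5.7730] v=[-0.8372]
Step 56: x=[5.7310] v=[-0.8396]
Step 57: x=[5.6889] v=[-0.8414]
Step 58: x=[5.6468] v=[-0.8426]
Step 59: x=[5.6046] v=[-0.8433]
Step 60: x=[5.5624] v=[-0.8434]
Step 61: x=[5.5203] v=[-0.8429]
Step 62: x=[5.4782] v=[-0.8418]
v[0] did not become non-negative within 62 steps; using fallback time=3.1000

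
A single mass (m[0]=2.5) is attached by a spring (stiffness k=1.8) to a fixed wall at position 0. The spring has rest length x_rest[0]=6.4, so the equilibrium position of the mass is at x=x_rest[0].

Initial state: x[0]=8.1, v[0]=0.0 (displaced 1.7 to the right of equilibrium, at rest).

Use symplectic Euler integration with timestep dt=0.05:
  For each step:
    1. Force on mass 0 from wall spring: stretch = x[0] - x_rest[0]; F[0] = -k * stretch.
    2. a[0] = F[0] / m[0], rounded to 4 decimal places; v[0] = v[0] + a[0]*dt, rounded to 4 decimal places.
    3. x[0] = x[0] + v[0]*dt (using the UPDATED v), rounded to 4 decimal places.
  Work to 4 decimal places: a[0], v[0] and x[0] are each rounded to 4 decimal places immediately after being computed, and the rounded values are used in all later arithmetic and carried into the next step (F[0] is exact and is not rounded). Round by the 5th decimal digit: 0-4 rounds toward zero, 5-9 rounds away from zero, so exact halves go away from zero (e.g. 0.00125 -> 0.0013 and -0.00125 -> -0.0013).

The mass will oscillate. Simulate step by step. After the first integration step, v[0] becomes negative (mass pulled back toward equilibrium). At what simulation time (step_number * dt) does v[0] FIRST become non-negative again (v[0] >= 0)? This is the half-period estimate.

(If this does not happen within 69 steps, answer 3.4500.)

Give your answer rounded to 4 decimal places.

Answer: 3.4500

Derivation:
Step 0: x=[8.1000] v=[0.0000]
Step 1: x=[8.0969] v=[-0.0612]
Step 2: x=[8.0908] v=[-0.1223]
Step 3: x=[8.0816] v=[-0.1832]
Step 4: x=[8.0694] v=[-0.2437]
Step 5: x=[8.0542] v=[-0.3038]
Step 6: x=[8.0360] v=[-0.3634]
Step 7: x=[8.0149] v=[-0.4223]
Step 8: x=[7.9909] v=[-0.4804]
Step 9: x=[7.9640] v=[-0.5377]
Step 10: x=[7.9343] v=[-0.5940]
Step 11: x=[7.9018] v=[-0.6492]
Step 12: x=[7.8666] v=[-0.7033]
Step 13: x=[7.8288] v=[-0.7561]
Step 14: x=[7.7884] v=[-0.8075]
Step 15: x=[7.7455] v=[-0.8575]
Step 16: x=[7.7002] v=[-0.9059]
Step 17: x=[7.6526] v=[-0.9527]
Step 18: x=[7.6027] v=[-0.9978]
Step 19: x=[7.5506] v=[-1.0411]
Step 20: x=[7.4965] v=[-1.0825]
Step 21: x=[7.4404] v=[-1.1220]
Step 22: x=[7.3824] v=[-1.1595]
Step 23: x=[7.3227] v=[-1.1949]
Step 24: x=[7.2613] v=[-1.2281]
Step 25: x=[7.1983] v=[-1.2591]
Step 26: x=[7.1339] v=[-1.2878]
Step 27: x=[7.0682] v=[-1.3142]
Step 28: x=[7.0013] v=[-1.3383]
Step 29: x=[6.9333] v=[-1.3599]
Step 30: x=[6.8643] v=[-1.3791]
Step 31: x=[6.7945] v=[-1.3958]
Step 32: x=[6.7240] v=[-1.4100]
Step 33: x=[6.6529] v=[-1.4217]
Step 34: x=[6.5814] v=[-1.4308]
Step 35: x=[6.5095] v=[-1.4373]
Step 36: x=[6.4374] v=[-1.4412]
Step 37: x=[6.3653] v=[-1.4425]
Step 38: x=[6.2932] v=[-1.4413]
Step 39: x=[6.2213] v=[-1.4375]
Step 40: x=[6.1497] v=[-1.4311]
Step 41: x=[6.0786] v=[-1.4221]
Step 42: x=[6.0081] v=[-1.4105]
Step 43: x=[5.9383] v=[-1.3964]
Step 44: x=[5.8693] v=[-1.3798]
Step 45: x=[5.8013] v=[-1.3607]
Step 46: x=[5.7343] v=[-1.3391]
Step 47: x=[5.6685] v=[-1.3151]
Step 48: x=[5.6041] v=[-1.2888]
Step 49: x=[5.5411] v=[-1.2602]
Step 50: x=[5.4796] v=[-1.2293]
Step 51: x=[5.4198] v=[-1.1962]
Step 52: x=[5.3618] v=[-1.1609]
Step 53: x=[5.3056] v=[-1.1235]
Step 54: x=[5.2514] v=[-1.0841]
Step 55: x=[5.1993] v=[-1.0428]
Step 56: x=[5.1493] v=[-0.9996]
Step 57: x=[5.1016] v=[-0.9546]
Step 58: x=[5.0562] v=[-0.9079]
Step 59: x=[5.0132] v=[-0.8595]
Step 60: x=[4.9727] v=[-0.8096]
Step 61: x=[4.9348] v=[-0.7582]
Step 62: x=[4.8995] v=[-0.7055]
Step 63: x=[4.8669] v=[-0.6515]
Step 64: x=[4.8371] v=[-0.5963]
Step 65: x=[4.8101] v=[-0.5400]
Step 66: x=[4.7860] v=[-0.4828]
Step 67: x=[4.7648] v=[-0.4247]
Step 68: x=[4.7465] v=[-0.3658]
Step 69: x=[4.7312] v=[-0.3063]
v[0] did not become non-negative within 69 steps; using fallback time=3.4500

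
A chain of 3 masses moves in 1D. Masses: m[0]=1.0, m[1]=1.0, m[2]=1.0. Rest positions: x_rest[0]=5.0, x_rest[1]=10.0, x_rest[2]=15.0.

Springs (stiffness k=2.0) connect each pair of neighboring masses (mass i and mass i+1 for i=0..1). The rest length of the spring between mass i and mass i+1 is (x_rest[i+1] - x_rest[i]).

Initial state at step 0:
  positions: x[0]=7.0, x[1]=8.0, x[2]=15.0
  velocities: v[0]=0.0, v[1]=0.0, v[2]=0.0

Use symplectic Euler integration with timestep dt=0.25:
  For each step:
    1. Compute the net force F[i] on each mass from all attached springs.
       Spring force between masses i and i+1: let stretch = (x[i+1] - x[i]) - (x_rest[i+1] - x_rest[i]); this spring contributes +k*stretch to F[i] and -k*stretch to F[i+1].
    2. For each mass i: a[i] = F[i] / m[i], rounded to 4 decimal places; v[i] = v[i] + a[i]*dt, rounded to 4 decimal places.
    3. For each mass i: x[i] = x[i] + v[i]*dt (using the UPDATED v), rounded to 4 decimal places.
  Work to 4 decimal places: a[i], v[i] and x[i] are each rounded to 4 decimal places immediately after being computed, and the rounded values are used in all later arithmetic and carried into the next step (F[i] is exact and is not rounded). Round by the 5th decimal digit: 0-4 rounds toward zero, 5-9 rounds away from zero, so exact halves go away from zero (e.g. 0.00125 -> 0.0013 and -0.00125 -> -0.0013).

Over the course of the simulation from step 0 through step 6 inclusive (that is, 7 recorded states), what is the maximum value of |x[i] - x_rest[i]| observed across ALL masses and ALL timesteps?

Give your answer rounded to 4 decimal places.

Step 0: x=[7.0000 8.0000 15.0000] v=[0.0000 0.0000 0.0000]
Step 1: x=[6.5000 8.7500 14.7500] v=[-2.0000 3.0000 -1.0000]
Step 2: x=[5.6563 9.9688 14.3750] v=[-3.3750 4.8750 -1.5000]
Step 3: x=[4.7266 11.1993 14.0742] v=[-3.7188 4.9219 -1.2031]
Step 4: x=[3.9810 11.9801 14.0391] v=[-2.9825 3.1230 -0.1406]
Step 5: x=[3.6103 12.0184 14.3716] v=[-1.4830 0.1530 1.3299]
Step 6: x=[3.6656 11.2998 15.0349] v=[0.2211 -2.8745 2.6533]
Max displacement = 2.0184

Answer: 2.0184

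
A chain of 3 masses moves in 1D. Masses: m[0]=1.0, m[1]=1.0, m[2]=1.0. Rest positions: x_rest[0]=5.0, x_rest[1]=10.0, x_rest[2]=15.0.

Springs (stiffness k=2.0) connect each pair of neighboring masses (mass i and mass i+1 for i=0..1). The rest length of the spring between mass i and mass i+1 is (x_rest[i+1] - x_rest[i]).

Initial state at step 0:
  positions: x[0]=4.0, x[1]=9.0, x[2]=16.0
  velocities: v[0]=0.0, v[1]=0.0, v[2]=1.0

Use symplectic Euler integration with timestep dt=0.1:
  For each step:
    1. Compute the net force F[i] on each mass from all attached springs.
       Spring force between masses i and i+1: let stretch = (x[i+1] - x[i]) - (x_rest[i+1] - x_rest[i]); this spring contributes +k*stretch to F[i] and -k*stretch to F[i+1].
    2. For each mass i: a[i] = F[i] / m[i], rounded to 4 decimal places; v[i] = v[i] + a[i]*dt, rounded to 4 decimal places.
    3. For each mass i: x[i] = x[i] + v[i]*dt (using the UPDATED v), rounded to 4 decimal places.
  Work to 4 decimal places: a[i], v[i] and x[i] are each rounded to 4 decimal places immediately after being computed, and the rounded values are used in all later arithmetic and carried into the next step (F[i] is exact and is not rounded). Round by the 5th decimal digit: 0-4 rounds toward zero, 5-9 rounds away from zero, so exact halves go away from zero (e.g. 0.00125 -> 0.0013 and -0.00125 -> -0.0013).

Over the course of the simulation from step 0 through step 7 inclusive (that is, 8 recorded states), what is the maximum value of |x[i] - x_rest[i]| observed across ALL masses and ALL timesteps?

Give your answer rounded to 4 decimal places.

Step 0: x=[4.0000 9.0000 16.0000] v=[0.0000 0.0000 1.0000]
Step 1: x=[4.0000 9.0400 16.0600] v=[0.0000 0.4000 0.6000]
Step 2: x=[4.0008 9.1196 16.0796] v=[0.0080 0.7960 0.1960]
Step 3: x=[4.0040 9.2360 16.0600] v=[0.0318 1.1642 -0.1960]
Step 4: x=[4.0118 9.3843 16.0039] v=[0.0782 1.4826 -0.5608]
Step 5: x=[4.0271 9.5575 15.9154] v=[0.1527 1.7320 -0.8847]
Step 6: x=[4.0530 9.7473 15.7998] v=[0.2588 1.8975 -1.1563]
Step 7: x=[4.0928 9.9442 15.6631] v=[0.3977 1.9691 -1.3668]
Max displacement = 1.0796

Answer: 1.0796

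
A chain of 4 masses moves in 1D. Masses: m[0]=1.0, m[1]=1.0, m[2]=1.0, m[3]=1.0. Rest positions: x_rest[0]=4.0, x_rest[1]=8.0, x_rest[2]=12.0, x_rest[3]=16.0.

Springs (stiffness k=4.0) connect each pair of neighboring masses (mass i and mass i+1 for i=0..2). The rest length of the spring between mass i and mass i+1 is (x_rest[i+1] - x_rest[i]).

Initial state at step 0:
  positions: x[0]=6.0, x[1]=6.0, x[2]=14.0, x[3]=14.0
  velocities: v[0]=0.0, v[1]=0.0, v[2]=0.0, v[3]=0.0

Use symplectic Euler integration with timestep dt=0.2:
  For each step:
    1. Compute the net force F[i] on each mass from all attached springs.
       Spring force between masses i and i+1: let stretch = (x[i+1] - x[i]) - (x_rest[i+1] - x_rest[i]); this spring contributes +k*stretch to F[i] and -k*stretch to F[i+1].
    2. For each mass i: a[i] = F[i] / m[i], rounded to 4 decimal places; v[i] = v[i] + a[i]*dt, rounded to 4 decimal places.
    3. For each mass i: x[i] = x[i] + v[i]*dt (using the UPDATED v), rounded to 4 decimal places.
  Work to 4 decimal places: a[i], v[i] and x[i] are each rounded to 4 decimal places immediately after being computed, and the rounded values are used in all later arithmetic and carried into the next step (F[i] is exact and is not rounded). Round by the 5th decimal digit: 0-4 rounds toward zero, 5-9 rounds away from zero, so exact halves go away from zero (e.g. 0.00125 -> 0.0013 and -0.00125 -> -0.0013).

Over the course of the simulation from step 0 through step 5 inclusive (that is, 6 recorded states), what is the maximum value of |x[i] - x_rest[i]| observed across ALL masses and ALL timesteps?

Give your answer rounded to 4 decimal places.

Answer: 2.5856

Derivation:
Step 0: x=[6.0000 6.0000 14.0000 14.0000] v=[0.0000 0.0000 0.0000 0.0000]
Step 1: x=[5.3600 7.2800 12.7200 14.6400] v=[-3.2000 6.4000 -6.4000 3.2000]
Step 2: x=[4.3872 9.1232 10.8768 15.6128] v=[-4.8640 9.2160 -9.2160 4.8640]
Step 3: x=[3.5322 10.4892 9.5108 16.4678] v=[-4.2752 6.8301 -6.8301 4.2752]
Step 4: x=[3.1503 10.5856 9.4144 16.8497] v=[-1.9096 0.4818 -0.4818 1.9096]
Step 5: x=[3.3180 9.3049 10.6951 16.6820] v=[0.8386 -6.4034 6.4034 -0.8386]
Max displacement = 2.5856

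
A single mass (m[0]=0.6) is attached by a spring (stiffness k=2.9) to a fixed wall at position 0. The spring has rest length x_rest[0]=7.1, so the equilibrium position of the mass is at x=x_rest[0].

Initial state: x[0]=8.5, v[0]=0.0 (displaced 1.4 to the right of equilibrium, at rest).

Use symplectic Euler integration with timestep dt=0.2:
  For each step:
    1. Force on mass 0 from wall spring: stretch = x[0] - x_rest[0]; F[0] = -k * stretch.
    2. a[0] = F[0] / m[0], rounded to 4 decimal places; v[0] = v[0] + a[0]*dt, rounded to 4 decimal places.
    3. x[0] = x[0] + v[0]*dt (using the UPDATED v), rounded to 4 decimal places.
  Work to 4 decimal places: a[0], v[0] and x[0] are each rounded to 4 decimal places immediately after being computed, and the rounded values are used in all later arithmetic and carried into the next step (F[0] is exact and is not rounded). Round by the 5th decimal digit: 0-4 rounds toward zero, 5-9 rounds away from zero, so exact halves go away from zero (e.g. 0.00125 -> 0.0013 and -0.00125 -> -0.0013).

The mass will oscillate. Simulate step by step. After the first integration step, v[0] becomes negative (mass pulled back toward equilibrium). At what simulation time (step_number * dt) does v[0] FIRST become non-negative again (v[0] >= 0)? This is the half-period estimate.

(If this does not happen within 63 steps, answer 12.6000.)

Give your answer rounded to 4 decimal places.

Answer: 1.6000

Derivation:
Step 0: x=[8.5000] v=[0.0000]
Step 1: x=[8.2293] v=[-1.3533]
Step 2: x=[7.7403] v=[-2.4450]
Step 3: x=[7.1275] v=[-3.0640]
Step 4: x=[6.5094] v=[-3.0906]
Step 5: x=[6.0055] v=[-2.5197]
Step 6: x=[5.7132] v=[-1.4617]
Step 7: x=[5.6890] v=[-0.1211]
Step 8: x=[5.9376] v=[1.2429]
First v>=0 after going negative at step 8, time=1.6000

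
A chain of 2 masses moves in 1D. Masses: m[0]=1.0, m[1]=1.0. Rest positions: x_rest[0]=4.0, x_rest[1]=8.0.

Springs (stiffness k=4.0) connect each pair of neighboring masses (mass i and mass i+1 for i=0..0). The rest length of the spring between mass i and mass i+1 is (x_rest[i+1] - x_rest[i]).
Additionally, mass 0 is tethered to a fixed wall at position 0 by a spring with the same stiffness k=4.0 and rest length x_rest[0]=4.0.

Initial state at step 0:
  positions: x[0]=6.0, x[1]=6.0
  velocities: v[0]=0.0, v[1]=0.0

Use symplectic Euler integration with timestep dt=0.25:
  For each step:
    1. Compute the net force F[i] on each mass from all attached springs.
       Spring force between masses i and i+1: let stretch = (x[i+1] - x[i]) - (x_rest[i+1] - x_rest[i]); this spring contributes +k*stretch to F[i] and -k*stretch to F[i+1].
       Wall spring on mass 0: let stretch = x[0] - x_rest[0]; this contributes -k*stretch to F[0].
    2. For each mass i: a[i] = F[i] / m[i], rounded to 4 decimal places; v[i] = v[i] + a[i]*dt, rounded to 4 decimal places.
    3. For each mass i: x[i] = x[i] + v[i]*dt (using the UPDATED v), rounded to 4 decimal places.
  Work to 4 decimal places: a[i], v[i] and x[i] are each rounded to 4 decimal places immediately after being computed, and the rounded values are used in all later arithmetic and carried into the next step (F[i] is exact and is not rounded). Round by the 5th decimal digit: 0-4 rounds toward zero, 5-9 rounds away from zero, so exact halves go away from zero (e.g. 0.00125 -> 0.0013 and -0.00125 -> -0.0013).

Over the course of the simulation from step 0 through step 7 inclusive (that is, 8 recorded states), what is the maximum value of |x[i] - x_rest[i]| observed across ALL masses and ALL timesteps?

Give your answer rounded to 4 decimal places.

Step 0: x=[6.0000 6.0000] v=[0.0000 0.0000]
Step 1: x=[4.5000 7.0000] v=[-6.0000 4.0000]
Step 2: x=[2.5000 8.3750] v=[-8.0000 5.5000]
Step 3: x=[1.3438 9.2813] v=[-4.6250 3.6250]
Step 4: x=[1.8360 9.2032] v=[1.9687 -0.3125]
Step 5: x=[3.7110 8.2833] v=[7.4999 -3.6797]
Step 6: x=[5.8013 7.2203] v=[8.3612 -4.2520]
Step 7: x=[6.7960 6.8026] v=[3.9789 -1.6710]
Max displacement = 2.7960

Answer: 2.7960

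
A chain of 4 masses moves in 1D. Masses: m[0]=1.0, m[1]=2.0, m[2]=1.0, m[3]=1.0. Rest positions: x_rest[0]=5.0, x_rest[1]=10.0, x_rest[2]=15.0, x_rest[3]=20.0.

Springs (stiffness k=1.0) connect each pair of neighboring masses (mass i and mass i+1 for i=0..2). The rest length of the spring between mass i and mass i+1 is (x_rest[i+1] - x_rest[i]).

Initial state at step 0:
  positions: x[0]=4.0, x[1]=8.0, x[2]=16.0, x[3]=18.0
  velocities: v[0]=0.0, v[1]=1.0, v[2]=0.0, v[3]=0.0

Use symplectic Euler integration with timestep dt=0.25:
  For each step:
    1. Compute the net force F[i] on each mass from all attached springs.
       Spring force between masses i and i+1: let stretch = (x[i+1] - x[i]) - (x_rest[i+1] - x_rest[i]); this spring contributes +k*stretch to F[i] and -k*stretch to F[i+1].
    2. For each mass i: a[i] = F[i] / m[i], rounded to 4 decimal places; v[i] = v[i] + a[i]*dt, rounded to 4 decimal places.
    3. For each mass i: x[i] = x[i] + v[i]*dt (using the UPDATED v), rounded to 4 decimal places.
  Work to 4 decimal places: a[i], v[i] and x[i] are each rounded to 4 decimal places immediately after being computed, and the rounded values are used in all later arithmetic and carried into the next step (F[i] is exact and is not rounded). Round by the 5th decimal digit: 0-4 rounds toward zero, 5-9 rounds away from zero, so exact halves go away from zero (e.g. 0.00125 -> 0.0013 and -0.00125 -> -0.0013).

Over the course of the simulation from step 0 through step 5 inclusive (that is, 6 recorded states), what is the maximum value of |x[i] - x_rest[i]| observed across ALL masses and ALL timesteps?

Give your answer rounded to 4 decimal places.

Step 0: x=[4.0000 8.0000 16.0000 18.0000] v=[0.0000 1.0000 0.0000 0.0000]
Step 1: x=[3.9375 8.3750 15.6250 18.1875] v=[-0.2500 1.5000 -1.5000 0.7500]
Step 2: x=[3.8399 8.8379 14.9570 18.5274] v=[-0.3906 1.8516 -2.6719 1.3594]
Step 3: x=[3.7421 9.3359 14.1297 18.9566] v=[-0.3911 1.9918 -3.3091 1.7168]
Step 4: x=[3.6814 9.8089 13.3045 19.3966] v=[-0.2427 1.8918 -3.3008 1.7601]
Step 5: x=[3.6912 10.1996 12.6416 19.7684] v=[0.0392 1.5628 -2.6517 1.4871]
Max displacement = 2.3584

Answer: 2.3584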